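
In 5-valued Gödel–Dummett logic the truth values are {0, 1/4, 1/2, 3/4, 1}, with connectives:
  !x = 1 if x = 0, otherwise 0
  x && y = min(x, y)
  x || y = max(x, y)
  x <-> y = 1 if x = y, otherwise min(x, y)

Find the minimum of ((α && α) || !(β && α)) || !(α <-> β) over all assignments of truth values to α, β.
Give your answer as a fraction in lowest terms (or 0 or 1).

Take α = 1/4, β = 1/4:
α && α = 1/4 && 1/4 = 1/4
β && α = 1/4 && 1/4 = 1/4
!(β && α) = !1/4 = 0
(α && α) || !(β && α) = 1/4 || 0 = 1/4
α <-> β = 1/4 <-> 1/4 = 1
!(α <-> β) = !1 = 0
((α && α) || !(β && α)) || !(α <-> β) = 1/4 || 0 = 1/4
No assignment yields a value below 1/4, so this is the minimum.

1/4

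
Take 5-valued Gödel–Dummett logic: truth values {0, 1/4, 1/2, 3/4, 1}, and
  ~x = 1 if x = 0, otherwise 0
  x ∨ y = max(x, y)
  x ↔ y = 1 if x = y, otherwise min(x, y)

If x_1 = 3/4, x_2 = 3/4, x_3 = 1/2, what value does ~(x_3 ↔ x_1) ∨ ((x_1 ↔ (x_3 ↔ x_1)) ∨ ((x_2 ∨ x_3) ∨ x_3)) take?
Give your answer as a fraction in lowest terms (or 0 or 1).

x_3 ↔ x_1 = 1/2 ↔ 3/4 = 1/2
~(x_3 ↔ x_1) = ~1/2 = 0
x_3 ↔ x_1 = 1/2 ↔ 3/4 = 1/2
x_1 ↔ (x_3 ↔ x_1) = 3/4 ↔ 1/2 = 1/2
x_2 ∨ x_3 = 3/4 ∨ 1/2 = 3/4
(x_2 ∨ x_3) ∨ x_3 = 3/4 ∨ 1/2 = 3/4
(x_1 ↔ (x_3 ↔ x_1)) ∨ ((x_2 ∨ x_3) ∨ x_3) = 1/2 ∨ 3/4 = 3/4
~(x_3 ↔ x_1) ∨ ((x_1 ↔ (x_3 ↔ x_1)) ∨ ((x_2 ∨ x_3) ∨ x_3)) = 0 ∨ 3/4 = 3/4

3/4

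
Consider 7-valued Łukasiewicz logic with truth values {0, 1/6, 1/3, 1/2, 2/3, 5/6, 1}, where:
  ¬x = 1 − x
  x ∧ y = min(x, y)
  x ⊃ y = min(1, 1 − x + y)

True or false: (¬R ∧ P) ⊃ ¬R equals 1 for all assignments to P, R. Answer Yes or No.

Yes

At P = 1/6, R = 1/2, for instance:
¬R = ¬1/2 = 1/2
¬R ∧ P = 1/2 ∧ 1/6 = 1/6
(¬R ∧ P) ⊃ ¬R = 1/6 ⊃ 1/2 = 1
and checking the remaining 48 assignments likewise gives ≥ 1 in every case.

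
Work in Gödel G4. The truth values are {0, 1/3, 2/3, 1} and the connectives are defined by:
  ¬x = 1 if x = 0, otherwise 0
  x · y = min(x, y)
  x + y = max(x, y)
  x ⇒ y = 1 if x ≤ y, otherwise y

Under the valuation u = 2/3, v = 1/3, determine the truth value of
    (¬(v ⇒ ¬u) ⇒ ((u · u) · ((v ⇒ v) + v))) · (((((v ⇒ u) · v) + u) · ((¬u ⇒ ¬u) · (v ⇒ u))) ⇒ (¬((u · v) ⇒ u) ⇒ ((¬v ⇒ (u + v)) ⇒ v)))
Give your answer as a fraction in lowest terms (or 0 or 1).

¬u = ¬2/3 = 0
v ⇒ ¬u = 1/3 ⇒ 0 = 0
¬(v ⇒ ¬u) = ¬0 = 1
u · u = 2/3 · 2/3 = 2/3
v ⇒ v = 1/3 ⇒ 1/3 = 1
(v ⇒ v) + v = 1 + 1/3 = 1
(u · u) · ((v ⇒ v) + v) = 2/3 · 1 = 2/3
¬(v ⇒ ¬u) ⇒ ((u · u) · ((v ⇒ v) + v)) = 1 ⇒ 2/3 = 2/3
v ⇒ u = 1/3 ⇒ 2/3 = 1
(v ⇒ u) · v = 1 · 1/3 = 1/3
((v ⇒ u) · v) + u = 1/3 + 2/3 = 2/3
¬u = ¬2/3 = 0
¬u = ¬2/3 = 0
¬u ⇒ ¬u = 0 ⇒ 0 = 1
v ⇒ u = 1/3 ⇒ 2/3 = 1
(¬u ⇒ ¬u) · (v ⇒ u) = 1 · 1 = 1
(((v ⇒ u) · v) + u) · ((¬u ⇒ ¬u) · (v ⇒ u)) = 2/3 · 1 = 2/3
u · v = 2/3 · 1/3 = 1/3
(u · v) ⇒ u = 1/3 ⇒ 2/3 = 1
¬((u · v) ⇒ u) = ¬1 = 0
¬v = ¬1/3 = 0
u + v = 2/3 + 1/3 = 2/3
¬v ⇒ (u + v) = 0 ⇒ 2/3 = 1
(¬v ⇒ (u + v)) ⇒ v = 1 ⇒ 1/3 = 1/3
¬((u · v) ⇒ u) ⇒ ((¬v ⇒ (u + v)) ⇒ v) = 0 ⇒ 1/3 = 1
((((v ⇒ u) · v) + u) · ((¬u ⇒ ¬u) · (v ⇒ u))) ⇒ (¬((u · v) ⇒ u) ⇒ ((¬v ⇒ (u + v)) ⇒ v)) = 2/3 ⇒ 1 = 1
(¬(v ⇒ ¬u) ⇒ ((u · u) · ((v ⇒ v) + v))) · (((((v ⇒ u) · v) + u) · ((¬u ⇒ ¬u) · (v ⇒ u))) ⇒ (¬((u · v) ⇒ u) ⇒ ((¬v ⇒ (u + v)) ⇒ v))) = 2/3 · 1 = 2/3

2/3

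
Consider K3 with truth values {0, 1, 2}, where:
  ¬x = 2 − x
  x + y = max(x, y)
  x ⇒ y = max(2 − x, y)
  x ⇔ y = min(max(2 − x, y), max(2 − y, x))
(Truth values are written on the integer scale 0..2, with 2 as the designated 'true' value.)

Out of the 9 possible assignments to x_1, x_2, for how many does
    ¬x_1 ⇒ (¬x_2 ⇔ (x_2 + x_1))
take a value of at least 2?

3

x_1 = 0, x_2 = 0 ↦ 0  <
x_1 = 0, x_2 = 1 ↦ 1  <
x_1 = 0, x_2 = 2 ↦ 0  <
x_1 = 1, x_2 = 0 ↦ 1  <
x_1 = 1, x_2 = 1 ↦ 1  <
x_1 = 1, x_2 = 2 ↦ 1  <
x_1 = 2, x_2 = 0 ↦ 2  ≥
x_1 = 2, x_2 = 1 ↦ 2  ≥
x_1 = 2, x_2 = 2 ↦ 2  ≥
So 3 of the 9 assignments meet the threshold.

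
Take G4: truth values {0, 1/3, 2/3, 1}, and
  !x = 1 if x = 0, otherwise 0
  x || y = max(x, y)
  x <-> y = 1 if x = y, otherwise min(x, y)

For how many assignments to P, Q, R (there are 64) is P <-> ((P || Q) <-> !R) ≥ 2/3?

20

value 1: 19 assignments (counts)
value 2/3: 1 assignment (counts)
value 1/3: 2 assignments
value 0: 42 assignments
So 20 of the 64 assignments meet the threshold.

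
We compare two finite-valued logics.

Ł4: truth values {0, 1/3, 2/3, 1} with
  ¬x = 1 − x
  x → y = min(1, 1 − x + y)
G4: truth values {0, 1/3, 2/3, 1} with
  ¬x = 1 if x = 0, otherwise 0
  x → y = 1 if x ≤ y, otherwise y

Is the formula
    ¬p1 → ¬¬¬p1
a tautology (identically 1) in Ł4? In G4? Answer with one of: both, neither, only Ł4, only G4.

In Ł4: every assignment gives 1 — tautology.
In G4: every assignment gives 1 — tautology.

both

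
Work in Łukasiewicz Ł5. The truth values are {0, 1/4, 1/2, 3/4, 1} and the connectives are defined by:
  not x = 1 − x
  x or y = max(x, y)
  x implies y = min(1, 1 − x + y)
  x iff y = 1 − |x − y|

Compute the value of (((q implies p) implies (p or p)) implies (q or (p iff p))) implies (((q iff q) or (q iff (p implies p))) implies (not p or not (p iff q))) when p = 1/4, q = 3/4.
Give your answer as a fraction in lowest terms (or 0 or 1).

3/4

q implies p = 3/4 implies 1/4 = 1/2
p or p = 1/4 or 1/4 = 1/4
(q implies p) implies (p or p) = 1/2 implies 1/4 = 3/4
p iff p = 1/4 iff 1/4 = 1
q or (p iff p) = 3/4 or 1 = 1
((q implies p) implies (p or p)) implies (q or (p iff p)) = 3/4 implies 1 = 1
q iff q = 3/4 iff 3/4 = 1
p implies p = 1/4 implies 1/4 = 1
q iff (p implies p) = 3/4 iff 1 = 3/4
(q iff q) or (q iff (p implies p)) = 1 or 3/4 = 1
not p = not 1/4 = 3/4
p iff q = 1/4 iff 3/4 = 1/2
not (p iff q) = not 1/2 = 1/2
not p or not (p iff q) = 3/4 or 1/2 = 3/4
((q iff q) or (q iff (p implies p))) implies (not p or not (p iff q)) = 1 implies 3/4 = 3/4
(((q implies p) implies (p or p)) implies (q or (p iff p))) implies (((q iff q) or (q iff (p implies p))) implies (not p or not (p iff q))) = 1 implies 3/4 = 3/4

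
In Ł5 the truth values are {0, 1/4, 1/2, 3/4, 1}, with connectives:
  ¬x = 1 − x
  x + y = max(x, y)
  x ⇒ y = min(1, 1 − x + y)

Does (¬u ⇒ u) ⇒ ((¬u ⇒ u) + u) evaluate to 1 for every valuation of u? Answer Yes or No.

u = 0 ↦ 1
u = 1/4 ↦ 1
u = 1/2 ↦ 1
u = 3/4 ↦ 1
u = 1 ↦ 1
Every assignment gives a value ≥ 1.

Yes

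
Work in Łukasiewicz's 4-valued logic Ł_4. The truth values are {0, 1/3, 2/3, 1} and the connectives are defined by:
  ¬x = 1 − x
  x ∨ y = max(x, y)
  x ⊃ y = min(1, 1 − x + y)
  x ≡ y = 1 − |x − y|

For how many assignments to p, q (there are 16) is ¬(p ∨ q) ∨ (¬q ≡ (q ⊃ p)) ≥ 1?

p = 0, q = 0 ↦ 1  ≥
p = 0, q = 1/3 ↦ 1  ≥
p = 0, q = 2/3 ↦ 1  ≥
p = 0, q = 1 ↦ 1  ≥
p = 1/3, q = 0 ↦ 1  ≥
p = 1/3, q = 1/3 ↦ 2/3  <
p = 1/3, q = 2/3 ↦ 2/3  <
p = 1/3, q = 1 ↦ 2/3  <
p = 2/3, q = 0 ↦ 1  ≥
p = 2/3, q = 1/3 ↦ 2/3  <
p = 2/3, q = 2/3 ↦ 1/3  <
p = 2/3, q = 1 ↦ 1/3  <
p = 1, q = 0 ↦ 1  ≥
p = 1, q = 1/3 ↦ 2/3  <
p = 1, q = 2/3 ↦ 1/3  <
p = 1, q = 1 ↦ 0  <
So 7 of the 16 assignments meet the threshold.

7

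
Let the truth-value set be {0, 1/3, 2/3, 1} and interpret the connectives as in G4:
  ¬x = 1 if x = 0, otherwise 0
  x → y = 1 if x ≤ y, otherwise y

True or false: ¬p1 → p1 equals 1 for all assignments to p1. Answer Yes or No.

Counterexample: take p1 = 0.
¬p1 = ¬0 = 1
¬p1 → p1 = 1 → 0 = 0
This gives 0 ≠ 1.

No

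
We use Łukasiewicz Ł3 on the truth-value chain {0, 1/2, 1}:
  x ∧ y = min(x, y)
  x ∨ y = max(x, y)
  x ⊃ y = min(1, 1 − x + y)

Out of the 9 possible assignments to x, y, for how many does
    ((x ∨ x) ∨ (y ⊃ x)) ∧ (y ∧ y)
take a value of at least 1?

1

x = 0, y = 0 ↦ 0  <
x = 0, y = 1/2 ↦ 1/2  <
x = 0, y = 1 ↦ 0  <
x = 1/2, y = 0 ↦ 0  <
x = 1/2, y = 1/2 ↦ 1/2  <
x = 1/2, y = 1 ↦ 1/2  <
x = 1, y = 0 ↦ 0  <
x = 1, y = 1/2 ↦ 1/2  <
x = 1, y = 1 ↦ 1  ≥
So 1 of the 9 assignments meets the threshold.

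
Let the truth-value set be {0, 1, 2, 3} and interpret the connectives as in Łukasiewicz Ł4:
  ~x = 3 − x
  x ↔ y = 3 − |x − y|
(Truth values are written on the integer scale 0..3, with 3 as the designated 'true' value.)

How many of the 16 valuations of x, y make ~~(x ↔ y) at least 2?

10

x = 0, y = 0 ↦ 3  ≥
x = 0, y = 1 ↦ 2  ≥
x = 0, y = 2 ↦ 1  <
x = 0, y = 3 ↦ 0  <
x = 1, y = 0 ↦ 2  ≥
x = 1, y = 1 ↦ 3  ≥
x = 1, y = 2 ↦ 2  ≥
x = 1, y = 3 ↦ 1  <
x = 2, y = 0 ↦ 1  <
x = 2, y = 1 ↦ 2  ≥
x = 2, y = 2 ↦ 3  ≥
x = 2, y = 3 ↦ 2  ≥
x = 3, y = 0 ↦ 0  <
x = 3, y = 1 ↦ 1  <
x = 3, y = 2 ↦ 2  ≥
x = 3, y = 3 ↦ 3  ≥
So 10 of the 16 assignments meet the threshold.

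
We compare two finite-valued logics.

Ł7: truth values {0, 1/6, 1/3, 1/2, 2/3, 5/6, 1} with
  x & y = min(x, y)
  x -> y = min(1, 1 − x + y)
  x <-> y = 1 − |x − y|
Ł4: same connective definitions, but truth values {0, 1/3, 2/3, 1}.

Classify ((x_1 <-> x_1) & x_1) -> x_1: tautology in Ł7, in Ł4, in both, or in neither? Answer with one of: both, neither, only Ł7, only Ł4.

In Ł7: every assignment gives 1 — tautology.
In Ł4: every assignment gives 1 — tautology.

both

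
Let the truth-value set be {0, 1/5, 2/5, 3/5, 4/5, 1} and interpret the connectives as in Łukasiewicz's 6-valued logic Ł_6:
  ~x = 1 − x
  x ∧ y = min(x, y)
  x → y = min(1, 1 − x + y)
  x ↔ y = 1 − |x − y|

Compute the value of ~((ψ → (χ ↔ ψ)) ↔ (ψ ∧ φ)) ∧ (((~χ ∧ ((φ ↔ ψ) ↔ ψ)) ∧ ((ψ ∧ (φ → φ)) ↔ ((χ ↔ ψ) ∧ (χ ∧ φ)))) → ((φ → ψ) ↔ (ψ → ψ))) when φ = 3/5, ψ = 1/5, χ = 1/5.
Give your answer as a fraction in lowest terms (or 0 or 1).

4/5

χ ↔ ψ = 1/5 ↔ 1/5 = 1
ψ → (χ ↔ ψ) = 1/5 → 1 = 1
ψ ∧ φ = 1/5 ∧ 3/5 = 1/5
(ψ → (χ ↔ ψ)) ↔ (ψ ∧ φ) = 1 ↔ 1/5 = 1/5
~((ψ → (χ ↔ ψ)) ↔ (ψ ∧ φ)) = ~1/5 = 4/5
~χ = ~1/5 = 4/5
φ ↔ ψ = 3/5 ↔ 1/5 = 3/5
(φ ↔ ψ) ↔ ψ = 3/5 ↔ 1/5 = 3/5
~χ ∧ ((φ ↔ ψ) ↔ ψ) = 4/5 ∧ 3/5 = 3/5
φ → φ = 3/5 → 3/5 = 1
ψ ∧ (φ → φ) = 1/5 ∧ 1 = 1/5
χ ↔ ψ = 1/5 ↔ 1/5 = 1
χ ∧ φ = 1/5 ∧ 3/5 = 1/5
(χ ↔ ψ) ∧ (χ ∧ φ) = 1 ∧ 1/5 = 1/5
(ψ ∧ (φ → φ)) ↔ ((χ ↔ ψ) ∧ (χ ∧ φ)) = 1/5 ↔ 1/5 = 1
(~χ ∧ ((φ ↔ ψ) ↔ ψ)) ∧ ((ψ ∧ (φ → φ)) ↔ ((χ ↔ ψ) ∧ (χ ∧ φ))) = 3/5 ∧ 1 = 3/5
φ → ψ = 3/5 → 1/5 = 3/5
ψ → ψ = 1/5 → 1/5 = 1
(φ → ψ) ↔ (ψ → ψ) = 3/5 ↔ 1 = 3/5
((~χ ∧ ((φ ↔ ψ) ↔ ψ)) ∧ ((ψ ∧ (φ → φ)) ↔ ((χ ↔ ψ) ∧ (χ ∧ φ)))) → ((φ → ψ) ↔ (ψ → ψ)) = 3/5 → 3/5 = 1
~((ψ → (χ ↔ ψ)) ↔ (ψ ∧ φ)) ∧ (((~χ ∧ ((φ ↔ ψ) ↔ ψ)) ∧ ((ψ ∧ (φ → φ)) ↔ ((χ ↔ ψ) ∧ (χ ∧ φ)))) → ((φ → ψ) ↔ (ψ → ψ))) = 4/5 ∧ 1 = 4/5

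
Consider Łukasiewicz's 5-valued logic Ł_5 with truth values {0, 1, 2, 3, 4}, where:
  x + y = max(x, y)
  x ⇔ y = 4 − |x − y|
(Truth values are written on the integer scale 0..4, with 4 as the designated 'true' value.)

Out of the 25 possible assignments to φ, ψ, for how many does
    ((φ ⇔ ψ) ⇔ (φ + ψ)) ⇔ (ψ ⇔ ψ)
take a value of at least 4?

5

value 4: 5 assignments (counts)
value 3: 7 assignments
value 2: 7 assignments
value 1: 3 assignments
value 0: 3 assignments
So 5 of the 25 assignments meet the threshold.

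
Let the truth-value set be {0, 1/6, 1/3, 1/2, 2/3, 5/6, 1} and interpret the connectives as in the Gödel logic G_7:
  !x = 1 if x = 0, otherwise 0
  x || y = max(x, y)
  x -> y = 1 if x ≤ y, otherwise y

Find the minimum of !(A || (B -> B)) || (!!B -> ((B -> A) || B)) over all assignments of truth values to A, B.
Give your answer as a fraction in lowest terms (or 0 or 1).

1/6

Take A = 0, B = 1/6:
B -> B = 1/6 -> 1/6 = 1
A || (B -> B) = 0 || 1 = 1
!(A || (B -> B)) = !1 = 0
!B = !1/6 = 0
!!B = !0 = 1
B -> A = 1/6 -> 0 = 0
(B -> A) || B = 0 || 1/6 = 1/6
!!B -> ((B -> A) || B) = 1 -> 1/6 = 1/6
!(A || (B -> B)) || (!!B -> ((B -> A) || B)) = 0 || 1/6 = 1/6
No assignment yields a value below 1/6, so this is the minimum.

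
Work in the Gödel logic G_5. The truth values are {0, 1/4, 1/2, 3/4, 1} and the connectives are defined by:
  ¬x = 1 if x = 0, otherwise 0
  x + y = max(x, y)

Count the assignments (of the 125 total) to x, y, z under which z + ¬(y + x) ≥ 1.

29

value 1: 29 assignments (counts)
value 3/4: 24 assignments
value 1/2: 24 assignments
value 1/4: 24 assignments
value 0: 24 assignments
So 29 of the 125 assignments meet the threshold.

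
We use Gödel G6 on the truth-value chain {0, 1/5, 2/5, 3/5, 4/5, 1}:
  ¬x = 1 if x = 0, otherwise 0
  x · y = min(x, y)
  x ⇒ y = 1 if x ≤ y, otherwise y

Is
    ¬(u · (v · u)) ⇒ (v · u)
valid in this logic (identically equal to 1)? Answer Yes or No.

No

Counterexample: take u = 0, v = 0.
v · u = 0 · 0 = 0
u · (v · u) = 0 · 0 = 0
¬(u · (v · u)) = ¬0 = 1
¬(u · (v · u)) ⇒ (v · u) = 1 ⇒ 0 = 0
This gives 0 ≠ 1.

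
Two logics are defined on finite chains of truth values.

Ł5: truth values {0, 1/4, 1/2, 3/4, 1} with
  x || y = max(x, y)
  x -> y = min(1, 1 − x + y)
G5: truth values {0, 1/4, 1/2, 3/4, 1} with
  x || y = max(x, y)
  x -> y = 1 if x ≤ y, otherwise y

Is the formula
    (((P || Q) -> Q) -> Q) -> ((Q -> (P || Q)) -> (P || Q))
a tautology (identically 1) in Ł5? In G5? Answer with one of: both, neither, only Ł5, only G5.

In Ł5: every assignment gives 1 — tautology.
In G5: at P = 1/4, Q = 0 the value is 1/4 — not a tautology.

only Ł5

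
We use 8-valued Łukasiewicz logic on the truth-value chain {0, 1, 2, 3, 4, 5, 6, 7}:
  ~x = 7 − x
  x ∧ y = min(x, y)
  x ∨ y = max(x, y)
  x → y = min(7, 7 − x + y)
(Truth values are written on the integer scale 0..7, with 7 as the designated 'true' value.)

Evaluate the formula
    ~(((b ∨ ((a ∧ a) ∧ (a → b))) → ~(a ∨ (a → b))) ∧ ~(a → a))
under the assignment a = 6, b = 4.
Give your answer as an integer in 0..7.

a ∧ a = 6 ∧ 6 = 6
a → b = 6 → 4 = 5
(a ∧ a) ∧ (a → b) = 6 ∧ 5 = 5
b ∨ ((a ∧ a) ∧ (a → b)) = 4 ∨ 5 = 5
a → b = 6 → 4 = 5
a ∨ (a → b) = 6 ∨ 5 = 6
~(a ∨ (a → b)) = ~6 = 1
(b ∨ ((a ∧ a) ∧ (a → b))) → ~(a ∨ (a → b)) = 5 → 1 = 3
a → a = 6 → 6 = 7
~(a → a) = ~7 = 0
((b ∨ ((a ∧ a) ∧ (a → b))) → ~(a ∨ (a → b))) ∧ ~(a → a) = 3 ∧ 0 = 0
~(((b ∨ ((a ∧ a) ∧ (a → b))) → ~(a ∨ (a → b))) ∧ ~(a → a)) = ~0 = 7

7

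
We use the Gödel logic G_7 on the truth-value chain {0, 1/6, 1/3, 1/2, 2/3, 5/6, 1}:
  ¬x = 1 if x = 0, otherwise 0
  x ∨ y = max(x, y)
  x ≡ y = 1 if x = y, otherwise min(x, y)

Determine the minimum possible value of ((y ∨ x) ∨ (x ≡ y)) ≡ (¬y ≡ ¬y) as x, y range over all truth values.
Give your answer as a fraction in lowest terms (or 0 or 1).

1/6

Take x = 0, y = 1/6:
y ∨ x = 1/6 ∨ 0 = 1/6
x ≡ y = 0 ≡ 1/6 = 0
(y ∨ x) ∨ (x ≡ y) = 1/6 ∨ 0 = 1/6
¬y = ¬1/6 = 0
¬y = ¬1/6 = 0
¬y ≡ ¬y = 0 ≡ 0 = 1
((y ∨ x) ∨ (x ≡ y)) ≡ (¬y ≡ ¬y) = 1/6 ≡ 1 = 1/6
No assignment yields a value below 1/6, so this is the minimum.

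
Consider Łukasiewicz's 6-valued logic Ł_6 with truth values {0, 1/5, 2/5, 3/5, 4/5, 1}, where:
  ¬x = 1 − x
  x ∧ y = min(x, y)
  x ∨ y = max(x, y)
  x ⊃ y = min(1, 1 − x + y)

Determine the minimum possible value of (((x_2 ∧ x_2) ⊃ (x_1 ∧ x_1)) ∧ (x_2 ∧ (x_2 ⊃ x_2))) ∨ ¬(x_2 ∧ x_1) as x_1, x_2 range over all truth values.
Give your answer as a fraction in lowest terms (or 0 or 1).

Take x_1 = 2/5, x_2 = 2/5:
x_2 ∧ x_2 = 2/5 ∧ 2/5 = 2/5
x_1 ∧ x_1 = 2/5 ∧ 2/5 = 2/5
(x_2 ∧ x_2) ⊃ (x_1 ∧ x_1) = 2/5 ⊃ 2/5 = 1
x_2 ⊃ x_2 = 2/5 ⊃ 2/5 = 1
x_2 ∧ (x_2 ⊃ x_2) = 2/5 ∧ 1 = 2/5
((x_2 ∧ x_2) ⊃ (x_1 ∧ x_1)) ∧ (x_2 ∧ (x_2 ⊃ x_2)) = 1 ∧ 2/5 = 2/5
x_2 ∧ x_1 = 2/5 ∧ 2/5 = 2/5
¬(x_2 ∧ x_1) = ¬2/5 = 3/5
(((x_2 ∧ x_2) ⊃ (x_1 ∧ x_1)) ∧ (x_2 ∧ (x_2 ⊃ x_2))) ∨ ¬(x_2 ∧ x_1) = 2/5 ∨ 3/5 = 3/5
No assignment yields a value below 3/5, so this is the minimum.

3/5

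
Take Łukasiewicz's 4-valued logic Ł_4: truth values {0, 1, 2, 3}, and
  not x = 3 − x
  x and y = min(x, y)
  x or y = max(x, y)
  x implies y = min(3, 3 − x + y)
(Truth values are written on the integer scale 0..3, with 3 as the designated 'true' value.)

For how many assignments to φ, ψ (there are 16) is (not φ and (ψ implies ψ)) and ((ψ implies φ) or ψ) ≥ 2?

8

φ = 0, ψ = 0 ↦ 3  ≥
φ = 0, ψ = 1 ↦ 2  ≥
φ = 0, ψ = 2 ↦ 2  ≥
φ = 0, ψ = 3 ↦ 3  ≥
φ = 1, ψ = 0 ↦ 2  ≥
φ = 1, ψ = 1 ↦ 2  ≥
φ = 1, ψ = 2 ↦ 2  ≥
φ = 1, ψ = 3 ↦ 2  ≥
φ = 2, ψ = 0 ↦ 1  <
φ = 2, ψ = 1 ↦ 1  <
φ = 2, ψ = 2 ↦ 1  <
φ = 2, ψ = 3 ↦ 1  <
φ = 3, ψ = 0 ↦ 0  <
φ = 3, ψ = 1 ↦ 0  <
φ = 3, ψ = 2 ↦ 0  <
φ = 3, ψ = 3 ↦ 0  <
So 8 of the 16 assignments meet the threshold.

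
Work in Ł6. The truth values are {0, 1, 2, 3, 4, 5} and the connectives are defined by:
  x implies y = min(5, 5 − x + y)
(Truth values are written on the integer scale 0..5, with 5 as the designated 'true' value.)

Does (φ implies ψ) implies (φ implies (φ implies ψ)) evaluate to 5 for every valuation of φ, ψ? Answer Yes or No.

At φ = 4, ψ = 4, for instance:
φ implies ψ = 4 implies 4 = 5
φ implies (φ implies ψ) = 4 implies 5 = 5
(φ implies ψ) implies (φ implies (φ implies ψ)) = 5 implies 5 = 5
and checking the remaining 35 assignments likewise gives ≥ 5 in every case.

Yes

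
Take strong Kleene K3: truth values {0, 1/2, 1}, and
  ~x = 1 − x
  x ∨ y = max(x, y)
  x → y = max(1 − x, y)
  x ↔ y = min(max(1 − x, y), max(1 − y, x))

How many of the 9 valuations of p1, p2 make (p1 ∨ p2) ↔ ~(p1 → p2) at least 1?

p1 = 0, p2 = 0 ↦ 1  ≥
p1 = 0, p2 = 1/2 ↦ 1/2  <
p1 = 0, p2 = 1 ↦ 0  <
p1 = 1/2, p2 = 0 ↦ 1/2  <
p1 = 1/2, p2 = 1/2 ↦ 1/2  <
p1 = 1/2, p2 = 1 ↦ 0  <
p1 = 1, p2 = 0 ↦ 1  ≥
p1 = 1, p2 = 1/2 ↦ 1/2  <
p1 = 1, p2 = 1 ↦ 0  <
So 2 of the 9 assignments meet the threshold.

2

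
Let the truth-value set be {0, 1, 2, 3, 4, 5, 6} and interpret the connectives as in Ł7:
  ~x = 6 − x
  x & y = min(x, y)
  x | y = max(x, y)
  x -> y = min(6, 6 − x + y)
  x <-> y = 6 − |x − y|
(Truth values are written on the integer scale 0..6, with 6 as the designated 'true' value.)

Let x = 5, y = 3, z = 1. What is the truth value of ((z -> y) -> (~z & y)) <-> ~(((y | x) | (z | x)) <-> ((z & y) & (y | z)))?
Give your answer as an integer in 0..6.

z -> y = 1 -> 3 = 6
~z = ~1 = 5
~z & y = 5 & 3 = 3
(z -> y) -> (~z & y) = 6 -> 3 = 3
y | x = 3 | 5 = 5
z | x = 1 | 5 = 5
(y | x) | (z | x) = 5 | 5 = 5
z & y = 1 & 3 = 1
y | z = 3 | 1 = 3
(z & y) & (y | z) = 1 & 3 = 1
((y | x) | (z | x)) <-> ((z & y) & (y | z)) = 5 <-> 1 = 2
~(((y | x) | (z | x)) <-> ((z & y) & (y | z))) = ~2 = 4
((z -> y) -> (~z & y)) <-> ~(((y | x) | (z | x)) <-> ((z & y) & (y | z))) = 3 <-> 4 = 5

5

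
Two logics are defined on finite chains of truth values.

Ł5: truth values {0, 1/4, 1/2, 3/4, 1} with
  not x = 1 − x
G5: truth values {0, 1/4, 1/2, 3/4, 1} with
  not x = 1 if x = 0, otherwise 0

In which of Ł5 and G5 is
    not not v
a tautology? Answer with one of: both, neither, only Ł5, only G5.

neither

In Ł5: at v = 0 the value is 0 — not a tautology.
In G5: at v = 0 the value is 0 — not a tautology.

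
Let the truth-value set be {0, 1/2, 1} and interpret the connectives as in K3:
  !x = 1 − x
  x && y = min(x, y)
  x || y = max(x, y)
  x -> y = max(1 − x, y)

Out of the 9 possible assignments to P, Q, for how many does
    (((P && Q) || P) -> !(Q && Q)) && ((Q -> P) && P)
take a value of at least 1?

1

P = 0, Q = 0 ↦ 0  <
P = 0, Q = 1/2 ↦ 0  <
P = 0, Q = 1 ↦ 0  <
P = 1/2, Q = 0 ↦ 1/2  <
P = 1/2, Q = 1/2 ↦ 1/2  <
P = 1/2, Q = 1 ↦ 1/2  <
P = 1, Q = 0 ↦ 1  ≥
P = 1, Q = 1/2 ↦ 1/2  <
P = 1, Q = 1 ↦ 0  <
So 1 of the 9 assignments meets the threshold.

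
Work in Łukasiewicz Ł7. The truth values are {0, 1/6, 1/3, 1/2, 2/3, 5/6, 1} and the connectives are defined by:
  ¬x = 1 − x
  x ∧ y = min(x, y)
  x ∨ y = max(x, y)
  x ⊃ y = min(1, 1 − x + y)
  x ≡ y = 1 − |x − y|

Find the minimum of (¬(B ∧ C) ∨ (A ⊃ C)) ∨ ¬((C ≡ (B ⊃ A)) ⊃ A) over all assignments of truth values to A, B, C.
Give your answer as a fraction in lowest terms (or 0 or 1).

1/2

Take A = 1, B = 1/2, C = 1/2:
B ∧ C = 1/2 ∧ 1/2 = 1/2
¬(B ∧ C) = ¬1/2 = 1/2
A ⊃ C = 1 ⊃ 1/2 = 1/2
¬(B ∧ C) ∨ (A ⊃ C) = 1/2 ∨ 1/2 = 1/2
B ⊃ A = 1/2 ⊃ 1 = 1
C ≡ (B ⊃ A) = 1/2 ≡ 1 = 1/2
(C ≡ (B ⊃ A)) ⊃ A = 1/2 ⊃ 1 = 1
¬((C ≡ (B ⊃ A)) ⊃ A) = ¬1 = 0
(¬(B ∧ C) ∨ (A ⊃ C)) ∨ ¬((C ≡ (B ⊃ A)) ⊃ A) = 1/2 ∨ 0 = 1/2
No assignment yields a value below 1/2, so this is the minimum.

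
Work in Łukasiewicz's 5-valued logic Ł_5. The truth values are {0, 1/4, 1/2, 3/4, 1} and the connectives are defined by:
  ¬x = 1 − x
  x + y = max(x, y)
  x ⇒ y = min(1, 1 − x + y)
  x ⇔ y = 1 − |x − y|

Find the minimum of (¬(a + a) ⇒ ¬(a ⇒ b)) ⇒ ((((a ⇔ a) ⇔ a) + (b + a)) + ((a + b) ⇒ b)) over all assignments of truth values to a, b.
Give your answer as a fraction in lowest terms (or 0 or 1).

Take a = 1/2, b = 0:
a + a = 1/2 + 1/2 = 1/2
¬(a + a) = ¬1/2 = 1/2
a ⇒ b = 1/2 ⇒ 0 = 1/2
¬(a ⇒ b) = ¬1/2 = 1/2
¬(a + a) ⇒ ¬(a ⇒ b) = 1/2 ⇒ 1/2 = 1
a ⇔ a = 1/2 ⇔ 1/2 = 1
(a ⇔ a) ⇔ a = 1 ⇔ 1/2 = 1/2
b + a = 0 + 1/2 = 1/2
((a ⇔ a) ⇔ a) + (b + a) = 1/2 + 1/2 = 1/2
a + b = 1/2 + 0 = 1/2
(a + b) ⇒ b = 1/2 ⇒ 0 = 1/2
(((a ⇔ a) ⇔ a) + (b + a)) + ((a + b) ⇒ b) = 1/2 + 1/2 = 1/2
(¬(a + a) ⇒ ¬(a ⇒ b)) ⇒ ((((a ⇔ a) ⇔ a) + (b + a)) + ((a + b) ⇒ b)) = 1 ⇒ 1/2 = 1/2
No assignment yields a value below 1/2, so this is the minimum.

1/2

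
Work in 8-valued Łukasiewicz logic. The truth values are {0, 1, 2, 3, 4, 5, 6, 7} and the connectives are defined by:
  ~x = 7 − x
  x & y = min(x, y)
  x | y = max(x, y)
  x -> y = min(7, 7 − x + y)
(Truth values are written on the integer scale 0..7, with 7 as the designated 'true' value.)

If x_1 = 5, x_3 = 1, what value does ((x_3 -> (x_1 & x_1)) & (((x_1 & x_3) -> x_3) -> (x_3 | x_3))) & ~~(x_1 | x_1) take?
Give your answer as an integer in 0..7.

x_1 & x_1 = 5 & 5 = 5
x_3 -> (x_1 & x_1) = 1 -> 5 = 7
x_1 & x_3 = 5 & 1 = 1
(x_1 & x_3) -> x_3 = 1 -> 1 = 7
x_3 | x_3 = 1 | 1 = 1
((x_1 & x_3) -> x_3) -> (x_3 | x_3) = 7 -> 1 = 1
(x_3 -> (x_1 & x_1)) & (((x_1 & x_3) -> x_3) -> (x_3 | x_3)) = 7 & 1 = 1
x_1 | x_1 = 5 | 5 = 5
~(x_1 | x_1) = ~5 = 2
~~(x_1 | x_1) = ~2 = 5
((x_3 -> (x_1 & x_1)) & (((x_1 & x_3) -> x_3) -> (x_3 | x_3))) & ~~(x_1 | x_1) = 1 & 5 = 1

1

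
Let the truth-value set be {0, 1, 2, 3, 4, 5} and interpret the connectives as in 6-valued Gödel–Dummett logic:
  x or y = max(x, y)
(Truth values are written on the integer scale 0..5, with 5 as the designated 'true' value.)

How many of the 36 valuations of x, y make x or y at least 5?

11

value 5: 11 assignments (counts)
value 4: 9 assignments
value 3: 7 assignments
value 2: 5 assignments
value 1: 3 assignments
value 0: 1 assignment
So 11 of the 36 assignments meet the threshold.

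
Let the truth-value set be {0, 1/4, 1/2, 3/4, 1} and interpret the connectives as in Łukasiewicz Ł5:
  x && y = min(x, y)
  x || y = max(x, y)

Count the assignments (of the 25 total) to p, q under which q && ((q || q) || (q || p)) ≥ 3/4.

10

value 1: 5 assignments (counts)
value 3/4: 5 assignments (counts)
value 1/2: 5 assignments
value 1/4: 5 assignments
value 0: 5 assignments
So 10 of the 25 assignments meet the threshold.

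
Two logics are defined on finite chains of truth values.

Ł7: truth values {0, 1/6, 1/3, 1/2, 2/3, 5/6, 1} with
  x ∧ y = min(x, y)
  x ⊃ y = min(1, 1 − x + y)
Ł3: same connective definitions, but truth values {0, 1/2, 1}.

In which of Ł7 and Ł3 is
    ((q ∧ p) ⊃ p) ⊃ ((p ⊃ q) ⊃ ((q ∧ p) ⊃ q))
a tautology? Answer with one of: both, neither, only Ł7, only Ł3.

In Ł7: every assignment gives 1 — tautology.
In Ł3: every assignment gives 1 — tautology.

both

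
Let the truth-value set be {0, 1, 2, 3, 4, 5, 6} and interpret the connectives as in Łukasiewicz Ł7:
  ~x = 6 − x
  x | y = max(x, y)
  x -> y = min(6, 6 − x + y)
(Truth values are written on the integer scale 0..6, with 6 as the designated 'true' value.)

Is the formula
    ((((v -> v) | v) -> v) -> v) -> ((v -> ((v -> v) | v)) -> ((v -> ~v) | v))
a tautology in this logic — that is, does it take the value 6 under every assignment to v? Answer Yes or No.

Counterexample: take v = 4.
v -> v = 4 -> 4 = 6
(v -> v) | v = 6 | 4 = 6
((v -> v) | v) -> v = 6 -> 4 = 4
(((v -> v) | v) -> v) -> v = 4 -> 4 = 6
v -> v = 4 -> 4 = 6
(v -> v) | v = 6 | 4 = 6
v -> ((v -> v) | v) = 4 -> 6 = 6
~v = ~4 = 2
v -> ~v = 4 -> 2 = 4
(v -> ~v) | v = 4 | 4 = 4
(v -> ((v -> v) | v)) -> ((v -> ~v) | v) = 6 -> 4 = 4
((((v -> v) | v) -> v) -> v) -> ((v -> ((v -> v) | v)) -> ((v -> ~v) | v)) = 6 -> 4 = 4
This gives 4 ≠ 6.

No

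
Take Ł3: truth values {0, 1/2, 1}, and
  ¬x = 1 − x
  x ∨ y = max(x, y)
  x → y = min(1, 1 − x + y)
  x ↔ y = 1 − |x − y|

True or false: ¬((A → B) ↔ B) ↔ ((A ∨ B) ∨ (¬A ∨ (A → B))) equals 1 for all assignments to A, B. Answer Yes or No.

No

Counterexample: take A = 0, B = 1/2.
A → B = 0 → 1/2 = 1
(A → B) ↔ B = 1 ↔ 1/2 = 1/2
¬((A → B) ↔ B) = ¬1/2 = 1/2
A ∨ B = 0 ∨ 1/2 = 1/2
¬A = ¬0 = 1
A → B = 0 → 1/2 = 1
¬A ∨ (A → B) = 1 ∨ 1 = 1
(A ∨ B) ∨ (¬A ∨ (A → B)) = 1/2 ∨ 1 = 1
¬((A → B) ↔ B) ↔ ((A ∨ B) ∨ (¬A ∨ (A → B))) = 1/2 ↔ 1 = 1/2
This gives 1/2 ≠ 1.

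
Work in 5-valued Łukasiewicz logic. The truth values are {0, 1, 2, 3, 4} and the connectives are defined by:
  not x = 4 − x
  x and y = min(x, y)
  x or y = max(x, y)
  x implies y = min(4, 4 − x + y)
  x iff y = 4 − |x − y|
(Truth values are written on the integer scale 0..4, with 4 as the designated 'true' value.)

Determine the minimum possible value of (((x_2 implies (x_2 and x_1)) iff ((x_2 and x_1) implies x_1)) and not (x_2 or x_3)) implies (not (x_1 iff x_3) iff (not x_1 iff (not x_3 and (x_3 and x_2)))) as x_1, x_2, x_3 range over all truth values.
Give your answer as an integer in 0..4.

Take x_1 = 2, x_2 = 2, x_3 = 2:
x_2 and x_1 = 2 and 2 = 2
x_2 implies (x_2 and x_1) = 2 implies 2 = 4
x_2 and x_1 = 2 and 2 = 2
(x_2 and x_1) implies x_1 = 2 implies 2 = 4
(x_2 implies (x_2 and x_1)) iff ((x_2 and x_1) implies x_1) = 4 iff 4 = 4
x_2 or x_3 = 2 or 2 = 2
not (x_2 or x_3) = not 2 = 2
((x_2 implies (x_2 and x_1)) iff ((x_2 and x_1) implies x_1)) and not (x_2 or x_3) = 4 and 2 = 2
x_1 iff x_3 = 2 iff 2 = 4
not (x_1 iff x_3) = not 4 = 0
not x_1 = not 2 = 2
not x_3 = not 2 = 2
x_3 and x_2 = 2 and 2 = 2
not x_3 and (x_3 and x_2) = 2 and 2 = 2
not x_1 iff (not x_3 and (x_3 and x_2)) = 2 iff 2 = 4
not (x_1 iff x_3) iff (not x_1 iff (not x_3 and (x_3 and x_2))) = 0 iff 4 = 0
(((x_2 implies (x_2 and x_1)) iff ((x_2 and x_1) implies x_1)) and not (x_2 or x_3)) implies (not (x_1 iff x_3) iff (not x_1 iff (not x_3 and (x_3 and x_2)))) = 2 implies 0 = 2
No assignment yields a value below 2, so this is the minimum.

2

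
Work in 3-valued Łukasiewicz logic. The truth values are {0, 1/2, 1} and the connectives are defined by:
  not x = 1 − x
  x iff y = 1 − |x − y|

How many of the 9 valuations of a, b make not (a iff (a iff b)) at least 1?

a = 0, b = 0 ↦ 1  ≥
a = 0, b = 1/2 ↦ 1/2  <
a = 0, b = 1 ↦ 0  <
a = 1/2, b = 0 ↦ 0  <
a = 1/2, b = 1/2 ↦ 1/2  <
a = 1/2, b = 1 ↦ 0  <
a = 1, b = 0 ↦ 1  ≥
a = 1, b = 1/2 ↦ 1/2  <
a = 1, b = 1 ↦ 0  <
So 2 of the 9 assignments meet the threshold.

2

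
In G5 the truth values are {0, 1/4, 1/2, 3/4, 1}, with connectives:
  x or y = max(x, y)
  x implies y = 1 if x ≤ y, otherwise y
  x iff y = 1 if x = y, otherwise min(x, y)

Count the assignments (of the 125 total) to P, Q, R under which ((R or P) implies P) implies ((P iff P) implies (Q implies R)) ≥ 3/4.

87

value 1: 85 assignments (counts)
value 3/4: 2 assignments (counts)
value 1/2: 6 assignments
value 1/4: 12 assignments
value 0: 20 assignments
So 87 of the 125 assignments meet the threshold.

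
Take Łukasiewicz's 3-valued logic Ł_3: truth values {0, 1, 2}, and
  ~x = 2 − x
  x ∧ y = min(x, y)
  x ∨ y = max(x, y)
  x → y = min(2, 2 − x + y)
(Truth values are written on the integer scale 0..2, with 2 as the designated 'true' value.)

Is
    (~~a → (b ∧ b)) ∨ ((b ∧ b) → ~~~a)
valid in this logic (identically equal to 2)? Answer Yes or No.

Counterexample: take a = 2, b = 1.
~a = ~2 = 0
~~a = ~0 = 2
b ∧ b = 1 ∧ 1 = 1
~~a → (b ∧ b) = 2 → 1 = 1
b ∧ b = 1 ∧ 1 = 1
~a = ~2 = 0
~~a = ~0 = 2
~~~a = ~2 = 0
(b ∧ b) → ~~~a = 1 → 0 = 1
(~~a → (b ∧ b)) ∨ ((b ∧ b) → ~~~a) = 1 ∨ 1 = 1
This gives 1 ≠ 2.

No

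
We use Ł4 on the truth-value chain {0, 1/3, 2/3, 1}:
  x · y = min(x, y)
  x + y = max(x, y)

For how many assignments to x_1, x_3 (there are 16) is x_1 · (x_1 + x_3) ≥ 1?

4

x_1 = 0, x_3 = 0 ↦ 0  <
x_1 = 0, x_3 = 1/3 ↦ 0  <
x_1 = 0, x_3 = 2/3 ↦ 0  <
x_1 = 0, x_3 = 1 ↦ 0  <
x_1 = 1/3, x_3 = 0 ↦ 1/3  <
x_1 = 1/3, x_3 = 1/3 ↦ 1/3  <
x_1 = 1/3, x_3 = 2/3 ↦ 1/3  <
x_1 = 1/3, x_3 = 1 ↦ 1/3  <
x_1 = 2/3, x_3 = 0 ↦ 2/3  <
x_1 = 2/3, x_3 = 1/3 ↦ 2/3  <
x_1 = 2/3, x_3 = 2/3 ↦ 2/3  <
x_1 = 2/3, x_3 = 1 ↦ 2/3  <
x_1 = 1, x_3 = 0 ↦ 1  ≥
x_1 = 1, x_3 = 1/3 ↦ 1  ≥
x_1 = 1, x_3 = 2/3 ↦ 1  ≥
x_1 = 1, x_3 = 1 ↦ 1  ≥
So 4 of the 16 assignments meet the threshold.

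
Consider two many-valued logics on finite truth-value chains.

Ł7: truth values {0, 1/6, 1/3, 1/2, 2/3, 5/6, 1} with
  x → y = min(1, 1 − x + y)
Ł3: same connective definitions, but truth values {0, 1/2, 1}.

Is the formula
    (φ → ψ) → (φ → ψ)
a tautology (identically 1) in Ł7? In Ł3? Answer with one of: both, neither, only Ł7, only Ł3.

both

In Ł7: every assignment gives 1 — tautology.
In Ł3: every assignment gives 1 — tautology.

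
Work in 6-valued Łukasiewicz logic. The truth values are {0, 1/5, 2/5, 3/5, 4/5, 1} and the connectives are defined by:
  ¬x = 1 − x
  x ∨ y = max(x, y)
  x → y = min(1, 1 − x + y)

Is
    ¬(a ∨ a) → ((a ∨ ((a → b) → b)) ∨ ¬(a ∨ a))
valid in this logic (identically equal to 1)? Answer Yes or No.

At a = 4/5, b = 4/5, for instance:
a ∨ a = 4/5 ∨ 4/5 = 4/5
¬(a ∨ a) = ¬4/5 = 1/5
a → b = 4/5 → 4/5 = 1
(a → b) → b = 1 → 4/5 = 4/5
a ∨ ((a → b) → b) = 4/5 ∨ 4/5 = 4/5
(a ∨ ((a → b) → b)) ∨ ¬(a ∨ a) = 4/5 ∨ 1/5 = 4/5
¬(a ∨ a) → ((a ∨ ((a → b) → b)) ∨ ¬(a ∨ a)) = 1/5 → 4/5 = 1
and checking the remaining 35 assignments likewise gives ≥ 1 in every case.

Yes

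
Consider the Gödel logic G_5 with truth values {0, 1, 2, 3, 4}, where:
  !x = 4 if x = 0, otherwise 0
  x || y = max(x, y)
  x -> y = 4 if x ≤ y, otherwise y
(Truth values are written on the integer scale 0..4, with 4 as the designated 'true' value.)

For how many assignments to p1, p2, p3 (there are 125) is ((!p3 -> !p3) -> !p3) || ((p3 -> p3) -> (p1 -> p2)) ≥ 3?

value 4: 85 assignments (counts)
value 3: 4 assignments (counts)
value 2: 8 assignments
value 1: 12 assignments
value 0: 16 assignments
So 89 of the 125 assignments meet the threshold.

89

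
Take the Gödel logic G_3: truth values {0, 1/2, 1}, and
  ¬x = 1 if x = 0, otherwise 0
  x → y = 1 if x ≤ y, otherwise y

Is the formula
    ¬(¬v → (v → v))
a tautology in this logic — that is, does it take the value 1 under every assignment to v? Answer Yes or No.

Counterexample: take v = 0.
¬v = ¬0 = 1
v → v = 0 → 0 = 1
¬v → (v → v) = 1 → 1 = 1
¬(¬v → (v → v)) = ¬1 = 0
This gives 0 ≠ 1.

No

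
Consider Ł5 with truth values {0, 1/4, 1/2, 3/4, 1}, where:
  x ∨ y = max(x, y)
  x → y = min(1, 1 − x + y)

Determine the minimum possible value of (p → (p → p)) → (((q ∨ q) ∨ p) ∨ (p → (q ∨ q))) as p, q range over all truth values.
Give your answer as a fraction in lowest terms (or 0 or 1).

1/2

Take p = 1/2, q = 0:
p → p = 1/2 → 1/2 = 1
p → (p → p) = 1/2 → 1 = 1
q ∨ q = 0 ∨ 0 = 0
(q ∨ q) ∨ p = 0 ∨ 1/2 = 1/2
q ∨ q = 0 ∨ 0 = 0
p → (q ∨ q) = 1/2 → 0 = 1/2
((q ∨ q) ∨ p) ∨ (p → (q ∨ q)) = 1/2 ∨ 1/2 = 1/2
(p → (p → p)) → (((q ∨ q) ∨ p) ∨ (p → (q ∨ q))) = 1 → 1/2 = 1/2
No assignment yields a value below 1/2, so this is the minimum.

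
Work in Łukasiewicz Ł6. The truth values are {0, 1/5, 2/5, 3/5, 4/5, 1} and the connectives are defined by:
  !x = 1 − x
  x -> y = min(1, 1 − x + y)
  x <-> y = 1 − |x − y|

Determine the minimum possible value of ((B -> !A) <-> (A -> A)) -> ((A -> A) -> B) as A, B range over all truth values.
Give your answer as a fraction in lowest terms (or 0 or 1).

0

Take A = 0, B = 0:
!A = !0 = 1
B -> !A = 0 -> 1 = 1
A -> A = 0 -> 0 = 1
(B -> !A) <-> (A -> A) = 1 <-> 1 = 1
A -> A = 0 -> 0 = 1
(A -> A) -> B = 1 -> 0 = 0
((B -> !A) <-> (A -> A)) -> ((A -> A) -> B) = 1 -> 0 = 0
No assignment yields a value below 0, so this is the minimum.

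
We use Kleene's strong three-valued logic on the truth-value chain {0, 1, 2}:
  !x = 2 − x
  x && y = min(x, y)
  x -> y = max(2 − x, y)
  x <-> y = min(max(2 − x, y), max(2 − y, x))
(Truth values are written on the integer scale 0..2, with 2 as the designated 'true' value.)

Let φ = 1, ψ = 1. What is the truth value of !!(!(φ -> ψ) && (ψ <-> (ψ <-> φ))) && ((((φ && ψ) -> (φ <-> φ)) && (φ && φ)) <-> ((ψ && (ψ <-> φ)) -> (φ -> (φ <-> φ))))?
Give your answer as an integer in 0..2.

1

φ -> ψ = 1 -> 1 = 1
!(φ -> ψ) = !1 = 1
ψ <-> φ = 1 <-> 1 = 1
ψ <-> (ψ <-> φ) = 1 <-> 1 = 1
!(φ -> ψ) && (ψ <-> (ψ <-> φ)) = 1 && 1 = 1
!(!(φ -> ψ) && (ψ <-> (ψ <-> φ))) = !1 = 1
!!(!(φ -> ψ) && (ψ <-> (ψ <-> φ))) = !1 = 1
φ && ψ = 1 && 1 = 1
φ <-> φ = 1 <-> 1 = 1
(φ && ψ) -> (φ <-> φ) = 1 -> 1 = 1
φ && φ = 1 && 1 = 1
((φ && ψ) -> (φ <-> φ)) && (φ && φ) = 1 && 1 = 1
ψ <-> φ = 1 <-> 1 = 1
ψ && (ψ <-> φ) = 1 && 1 = 1
φ <-> φ = 1 <-> 1 = 1
φ -> (φ <-> φ) = 1 -> 1 = 1
(ψ && (ψ <-> φ)) -> (φ -> (φ <-> φ)) = 1 -> 1 = 1
(((φ && ψ) -> (φ <-> φ)) && (φ && φ)) <-> ((ψ && (ψ <-> φ)) -> (φ -> (φ <-> φ))) = 1 <-> 1 = 1
!!(!(φ -> ψ) && (ψ <-> (ψ <-> φ))) && ((((φ && ψ) -> (φ <-> φ)) && (φ && φ)) <-> ((ψ && (ψ <-> φ)) -> (φ -> (φ <-> φ)))) = 1 && 1 = 1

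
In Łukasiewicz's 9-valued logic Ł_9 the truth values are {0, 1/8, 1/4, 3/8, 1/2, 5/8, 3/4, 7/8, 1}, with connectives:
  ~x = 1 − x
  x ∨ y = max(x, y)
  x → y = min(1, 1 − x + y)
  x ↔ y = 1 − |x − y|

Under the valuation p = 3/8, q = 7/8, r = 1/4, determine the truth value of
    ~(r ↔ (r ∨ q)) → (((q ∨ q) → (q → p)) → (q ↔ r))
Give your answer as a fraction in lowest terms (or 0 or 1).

1

r ∨ q = 1/4 ∨ 7/8 = 7/8
r ↔ (r ∨ q) = 1/4 ↔ 7/8 = 3/8
~(r ↔ (r ∨ q)) = ~3/8 = 5/8
q ∨ q = 7/8 ∨ 7/8 = 7/8
q → p = 7/8 → 3/8 = 1/2
(q ∨ q) → (q → p) = 7/8 → 1/2 = 5/8
q ↔ r = 7/8 ↔ 1/4 = 3/8
((q ∨ q) → (q → p)) → (q ↔ r) = 5/8 → 3/8 = 3/4
~(r ↔ (r ∨ q)) → (((q ∨ q) → (q → p)) → (q ↔ r)) = 5/8 → 3/4 = 1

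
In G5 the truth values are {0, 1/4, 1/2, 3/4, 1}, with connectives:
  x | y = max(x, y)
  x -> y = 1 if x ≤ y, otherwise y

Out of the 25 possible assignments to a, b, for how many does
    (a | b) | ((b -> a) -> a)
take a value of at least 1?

15

value 1: 15 assignments (counts)
value 3/4: 4 assignments
value 1/2: 3 assignments
value 1/4: 2 assignments
value 0: 1 assignment
So 15 of the 25 assignments meet the threshold.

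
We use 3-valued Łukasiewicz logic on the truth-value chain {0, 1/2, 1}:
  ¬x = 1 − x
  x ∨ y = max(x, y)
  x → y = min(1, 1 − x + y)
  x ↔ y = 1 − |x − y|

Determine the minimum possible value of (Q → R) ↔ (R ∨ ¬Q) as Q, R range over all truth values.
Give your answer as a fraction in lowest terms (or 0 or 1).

Take Q = 1/2, R = 1/2:
Q → R = 1/2 → 1/2 = 1
¬Q = ¬1/2 = 1/2
R ∨ ¬Q = 1/2 ∨ 1/2 = 1/2
(Q → R) ↔ (R ∨ ¬Q) = 1 ↔ 1/2 = 1/2
No assignment yields a value below 1/2, so this is the minimum.

1/2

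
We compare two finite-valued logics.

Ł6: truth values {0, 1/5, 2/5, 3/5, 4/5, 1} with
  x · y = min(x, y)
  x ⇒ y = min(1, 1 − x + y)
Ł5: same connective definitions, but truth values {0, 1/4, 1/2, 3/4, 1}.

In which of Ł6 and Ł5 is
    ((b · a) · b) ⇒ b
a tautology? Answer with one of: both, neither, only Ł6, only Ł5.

In Ł6: every assignment gives 1 — tautology.
In Ł5: every assignment gives 1 — tautology.

both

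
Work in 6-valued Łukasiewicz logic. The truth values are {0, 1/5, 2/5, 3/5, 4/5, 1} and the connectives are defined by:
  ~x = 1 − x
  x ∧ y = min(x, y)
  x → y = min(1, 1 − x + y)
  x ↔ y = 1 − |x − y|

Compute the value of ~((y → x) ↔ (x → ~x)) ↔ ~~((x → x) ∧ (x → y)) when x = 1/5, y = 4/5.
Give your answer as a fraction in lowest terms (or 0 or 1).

y → x = 4/5 → 1/5 = 2/5
~x = ~1/5 = 4/5
x → ~x = 1/5 → 4/5 = 1
(y → x) ↔ (x → ~x) = 2/5 ↔ 1 = 2/5
~((y → x) ↔ (x → ~x)) = ~2/5 = 3/5
x → x = 1/5 → 1/5 = 1
x → y = 1/5 → 4/5 = 1
(x → x) ∧ (x → y) = 1 ∧ 1 = 1
~((x → x) ∧ (x → y)) = ~1 = 0
~~((x → x) ∧ (x → y)) = ~0 = 1
~((y → x) ↔ (x → ~x)) ↔ ~~((x → x) ∧ (x → y)) = 3/5 ↔ 1 = 3/5

3/5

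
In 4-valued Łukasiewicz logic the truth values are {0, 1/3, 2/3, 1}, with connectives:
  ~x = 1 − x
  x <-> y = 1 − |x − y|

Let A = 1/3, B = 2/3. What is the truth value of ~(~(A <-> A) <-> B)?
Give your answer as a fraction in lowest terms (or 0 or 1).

A <-> A = 1/3 <-> 1/3 = 1
~(A <-> A) = ~1 = 0
~(A <-> A) <-> B = 0 <-> 2/3 = 1/3
~(~(A <-> A) <-> B) = ~1/3 = 2/3

2/3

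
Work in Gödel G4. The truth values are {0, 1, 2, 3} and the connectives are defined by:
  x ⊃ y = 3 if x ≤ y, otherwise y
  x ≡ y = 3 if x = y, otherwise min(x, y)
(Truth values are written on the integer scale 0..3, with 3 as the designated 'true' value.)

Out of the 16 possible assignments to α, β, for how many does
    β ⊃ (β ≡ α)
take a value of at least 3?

α = 0, β = 0 ↦ 3  ≥
α = 0, β = 1 ↦ 0  <
α = 0, β = 2 ↦ 0  <
α = 0, β = 3 ↦ 0  <
α = 1, β = 0 ↦ 3  ≥
α = 1, β = 1 ↦ 3  ≥
α = 1, β = 2 ↦ 1  <
α = 1, β = 3 ↦ 1  <
α = 2, β = 0 ↦ 3  ≥
α = 2, β = 1 ↦ 3  ≥
α = 2, β = 2 ↦ 3  ≥
α = 2, β = 3 ↦ 2  <
α = 3, β = 0 ↦ 3  ≥
α = 3, β = 1 ↦ 3  ≥
α = 3, β = 2 ↦ 3  ≥
α = 3, β = 3 ↦ 3  ≥
So 10 of the 16 assignments meet the threshold.

10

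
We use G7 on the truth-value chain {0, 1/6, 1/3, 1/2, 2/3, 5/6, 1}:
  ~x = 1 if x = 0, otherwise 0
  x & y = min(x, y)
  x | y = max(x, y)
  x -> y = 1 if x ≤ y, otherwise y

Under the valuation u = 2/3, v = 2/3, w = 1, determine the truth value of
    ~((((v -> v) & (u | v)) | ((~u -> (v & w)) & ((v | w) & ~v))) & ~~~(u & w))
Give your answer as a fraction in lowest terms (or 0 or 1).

v -> v = 2/3 -> 2/3 = 1
u | v = 2/3 | 2/3 = 2/3
(v -> v) & (u | v) = 1 & 2/3 = 2/3
~u = ~2/3 = 0
v & w = 2/3 & 1 = 2/3
~u -> (v & w) = 0 -> 2/3 = 1
v | w = 2/3 | 1 = 1
~v = ~2/3 = 0
(v | w) & ~v = 1 & 0 = 0
(~u -> (v & w)) & ((v | w) & ~v) = 1 & 0 = 0
((v -> v) & (u | v)) | ((~u -> (v & w)) & ((v | w) & ~v)) = 2/3 | 0 = 2/3
u & w = 2/3 & 1 = 2/3
~(u & w) = ~2/3 = 0
~~(u & w) = ~0 = 1
~~~(u & w) = ~1 = 0
(((v -> v) & (u | v)) | ((~u -> (v & w)) & ((v | w) & ~v))) & ~~~(u & w) = 2/3 & 0 = 0
~((((v -> v) & (u | v)) | ((~u -> (v & w)) & ((v | w) & ~v))) & ~~~(u & w)) = ~0 = 1

1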